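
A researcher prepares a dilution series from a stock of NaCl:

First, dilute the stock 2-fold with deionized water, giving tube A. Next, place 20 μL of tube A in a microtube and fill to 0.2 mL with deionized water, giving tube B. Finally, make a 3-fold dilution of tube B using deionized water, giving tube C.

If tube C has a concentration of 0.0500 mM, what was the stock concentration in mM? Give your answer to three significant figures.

Step 1: 2-fold → factor 2
Step 2: 20 μL brought to 0.2 mL → factor 200/20 = 10
Step 3: 3-fold → factor 3
Overall dilution factor = 2 × 10 × 3 = 60
Stock = 0.0500 mM × 60 = 3.00 mM

3.00 mM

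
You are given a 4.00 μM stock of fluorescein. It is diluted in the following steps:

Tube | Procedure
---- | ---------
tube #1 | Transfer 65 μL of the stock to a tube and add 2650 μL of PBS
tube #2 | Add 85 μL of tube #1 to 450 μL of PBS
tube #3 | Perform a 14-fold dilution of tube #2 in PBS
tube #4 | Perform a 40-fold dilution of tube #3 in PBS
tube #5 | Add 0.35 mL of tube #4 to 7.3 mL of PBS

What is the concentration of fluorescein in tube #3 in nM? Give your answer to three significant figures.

1.09 nM

Step 1: 65 μL + 2650 μL = 2715 μL total → factor 2715/65 = 41.769
Step 2: 85 μL + 450 μL = 535 μL total → factor 535/85 = 6.2941
Step 3: 14-fold → factor 14
Dilution factor through tube #3 = 41.769 × 6.2941 × 14 = 3680.6
[tube #3] = 4.00 μM / 3680.6 = 0.001087 μM = 1.09 nM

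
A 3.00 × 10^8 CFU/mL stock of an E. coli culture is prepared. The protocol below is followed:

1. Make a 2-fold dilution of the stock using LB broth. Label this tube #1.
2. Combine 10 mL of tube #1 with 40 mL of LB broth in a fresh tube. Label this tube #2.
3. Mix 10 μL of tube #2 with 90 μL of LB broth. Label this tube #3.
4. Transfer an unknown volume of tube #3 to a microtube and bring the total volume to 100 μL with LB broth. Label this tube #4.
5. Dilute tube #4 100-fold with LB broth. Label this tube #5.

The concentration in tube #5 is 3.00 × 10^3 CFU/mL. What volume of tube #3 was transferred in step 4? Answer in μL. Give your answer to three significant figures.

10.0 μL

Step 1: 2-fold → factor 2
Step 2: 10 mL + 40 mL = 50 mL total → factor 50/10 = 5
Step 3: 10 μL + 90 μL = 100 μL total → factor 100/10 = 10
Step 4: v brought to 100 μL → factor = 100 μL/v
Step 5: 100-fold → factor 100
Product of known-step factors = 10000
Overall factor = 3.00 × 10^8 CFU/mL / (3.00 × 10^3 CFU/mL) = 1 × 10^5
Step-4 factor = 1 × 10^5 / 10000 = 10
v = 100 μL / 10 = 10.0 μL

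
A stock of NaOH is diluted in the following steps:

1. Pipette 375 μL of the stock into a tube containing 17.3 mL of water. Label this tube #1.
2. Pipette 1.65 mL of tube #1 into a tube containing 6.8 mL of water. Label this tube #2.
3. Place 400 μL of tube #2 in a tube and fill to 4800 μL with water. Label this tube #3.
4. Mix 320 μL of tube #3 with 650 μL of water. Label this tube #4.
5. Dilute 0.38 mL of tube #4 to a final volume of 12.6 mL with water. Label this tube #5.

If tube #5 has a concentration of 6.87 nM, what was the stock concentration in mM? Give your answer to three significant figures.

2.00 mM

Step 1: 375 μL + 17.3 mL = 17675 μL total → factor 17675/375 = 47.133
Step 2: 1.65 mL + 6.8 mL = 8.45 mL total → factor 8.45/1.65 = 5.1212
Step 3: 400 μL brought to 4800 μL → factor 4800/400 = 12
Step 4: 320 μL + 650 μL = 970 μL total → factor 970/320 = 3.0312
Step 5: 0.38 mL brought to 12.6 mL → factor 12.6/0.38 = 33.158
Overall dilution factor = 47.133 × 5.1212 × 12 × 3.0312 × 33.158 = 2.9113 × 10^5
Stock = 6.87 nM × 2.9113 × 10^5 = 2.000 × 10^6 nM = 2.00 mM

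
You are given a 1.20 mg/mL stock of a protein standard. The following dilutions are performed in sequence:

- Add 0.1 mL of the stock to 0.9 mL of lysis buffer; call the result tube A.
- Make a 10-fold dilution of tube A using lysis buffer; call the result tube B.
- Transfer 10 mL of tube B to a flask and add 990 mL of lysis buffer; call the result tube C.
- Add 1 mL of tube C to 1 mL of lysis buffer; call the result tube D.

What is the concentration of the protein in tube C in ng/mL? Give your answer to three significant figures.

Step 1: 0.1 mL + 0.9 mL = 1 mL total → factor 1/0.1 = 10
Step 2: 10-fold → factor 10
Step 3: 10 mL + 990 mL = 1000 mL total → factor 1000/10 = 100
Dilution factor through tube C = 10 × 10 × 100 = 10000
[tube C] = 1.20 mg/mL / 10000 = 0.0001200 mg/mL = 120 ng/mL

120 ng/mL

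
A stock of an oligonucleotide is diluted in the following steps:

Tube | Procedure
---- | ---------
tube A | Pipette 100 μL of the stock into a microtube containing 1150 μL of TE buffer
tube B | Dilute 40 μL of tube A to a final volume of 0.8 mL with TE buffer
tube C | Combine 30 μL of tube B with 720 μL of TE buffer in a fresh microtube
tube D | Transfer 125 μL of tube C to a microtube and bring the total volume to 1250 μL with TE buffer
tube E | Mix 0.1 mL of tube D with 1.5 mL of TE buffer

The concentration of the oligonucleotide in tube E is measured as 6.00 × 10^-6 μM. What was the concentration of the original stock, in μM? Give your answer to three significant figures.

Step 1: 100 μL + 1150 μL = 1250 μL total → factor 1250/100 = 12.5
Step 2: 40 μL brought to 0.8 mL → factor 800/40 = 20
Step 3: 30 μL + 720 μL = 750 μL total → factor 750/30 = 25
Step 4: 125 μL brought to 1250 μL → factor 1250/125 = 10
Step 5: 0.1 mL + 1.5 mL = 1.6 mL total → factor 1.6/0.1 = 16
Overall dilution factor = 12.5 × 20 × 25 × 10 × 16 = 1 × 10^6
Stock = 6.00 × 10^-6 μM × 1 × 10^6 = 6.00 μM

6.00 μM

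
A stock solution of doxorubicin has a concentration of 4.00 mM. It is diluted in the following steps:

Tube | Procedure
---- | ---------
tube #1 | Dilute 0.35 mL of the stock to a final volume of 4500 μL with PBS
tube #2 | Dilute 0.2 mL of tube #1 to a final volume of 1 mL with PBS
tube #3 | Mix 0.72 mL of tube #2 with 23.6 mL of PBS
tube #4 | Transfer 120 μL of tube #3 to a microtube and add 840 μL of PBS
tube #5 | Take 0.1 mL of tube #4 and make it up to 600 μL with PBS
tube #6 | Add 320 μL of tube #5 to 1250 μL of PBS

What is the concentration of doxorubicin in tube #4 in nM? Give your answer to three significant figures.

Step 1: 0.35 mL brought to 4500 μL → factor 4.5/0.35 = 12.857
Step 2: 0.2 mL brought to 1 mL → factor 1/0.2 = 5
Step 3: 0.72 mL + 23.6 mL = 24.32 mL total → factor 24.32/0.72 = 33.778
Step 4: 120 μL + 840 μL = 960 μL total → factor 960/120 = 8
Dilution factor through tube #4 = 12.857 × 5 × 33.778 × 8 = 17371
[tube #4] = 4.00 mM / 17371 = 0.0002303 mM = 230 nM

230 nM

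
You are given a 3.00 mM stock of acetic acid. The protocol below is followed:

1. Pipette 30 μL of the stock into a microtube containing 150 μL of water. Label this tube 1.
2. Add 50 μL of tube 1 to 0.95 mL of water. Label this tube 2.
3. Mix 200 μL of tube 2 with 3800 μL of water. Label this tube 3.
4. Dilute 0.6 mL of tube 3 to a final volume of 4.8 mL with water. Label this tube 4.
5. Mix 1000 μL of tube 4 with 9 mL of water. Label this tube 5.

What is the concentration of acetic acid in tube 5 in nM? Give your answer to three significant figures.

Step 1: 30 μL + 150 μL = 180 μL total → factor 180/30 = 6
Step 2: 50 μL + 0.95 mL = 1000 μL total → factor 1000/50 = 20
Step 3: 200 μL + 3800 μL = 4000 μL total → factor 4000/200 = 20
Step 4: 0.6 mL brought to 4.8 mL → factor 4.8/0.6 = 8
Step 5: 1000 μL + 9 mL = 10000 μL total → factor 10000/1000 = 10
Dilution factor through tube 5 = 6 × 20 × 20 × 8 × 10 = 1.92 × 10^5
[tube 5] = 3.00 mM / 1.92 × 10^5 = 1.563 × 10^-5 mM = 15.6 nM

15.6 nM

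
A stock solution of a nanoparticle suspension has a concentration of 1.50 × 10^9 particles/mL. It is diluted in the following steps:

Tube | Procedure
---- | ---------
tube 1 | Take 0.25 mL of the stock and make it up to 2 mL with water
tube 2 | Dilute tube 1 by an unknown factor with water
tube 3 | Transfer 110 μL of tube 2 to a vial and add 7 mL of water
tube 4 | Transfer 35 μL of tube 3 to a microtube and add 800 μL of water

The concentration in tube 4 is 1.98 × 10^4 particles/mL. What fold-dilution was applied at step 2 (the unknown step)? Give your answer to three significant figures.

Step 1: 0.25 mL brought to 2 mL → factor 2/0.25 = 8
Step 2: unknown factor x
Step 3: 110 μL + 7 mL = 7110 μL total → factor 7110/110 = 64.636
Step 4: 35 μL + 800 μL = 835 μL total → factor 835/35 = 23.857
Product of known-step factors = 12336
Overall factor = 1.50 × 10^9 particles/mL / (1.98 × 10^4 particles/mL) = 75758
x = 75758 / 12336 = 6.14

6.14-fold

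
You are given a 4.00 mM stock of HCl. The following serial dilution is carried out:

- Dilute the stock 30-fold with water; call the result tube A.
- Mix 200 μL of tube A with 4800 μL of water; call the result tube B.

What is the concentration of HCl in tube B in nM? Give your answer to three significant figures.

Step 1: 30-fold → factor 30
Step 2: 200 μL + 4800 μL = 5000 μL total → factor 5000/200 = 25
Overall dilution factor = 30 × 25 = 750
Final = 4.00 mM / 750 = 0.005333 mM = 5.33 × 10^3 nM

5.33 × 10^3 nM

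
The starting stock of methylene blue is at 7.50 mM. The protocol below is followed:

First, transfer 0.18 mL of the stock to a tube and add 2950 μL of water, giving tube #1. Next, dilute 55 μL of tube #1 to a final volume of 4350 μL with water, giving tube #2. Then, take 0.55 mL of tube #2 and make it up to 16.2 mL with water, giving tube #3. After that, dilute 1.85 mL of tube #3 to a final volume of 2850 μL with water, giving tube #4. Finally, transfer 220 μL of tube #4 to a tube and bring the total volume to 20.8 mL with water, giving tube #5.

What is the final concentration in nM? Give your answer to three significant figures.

Step 1: 0.18 mL + 2950 μL = 3.13 mL total → factor 3.13/0.18 = 17.389
Step 2: 55 μL brought to 4350 μL → factor 4350/55 = 79.091
Step 3: 0.55 mL brought to 16.2 mL → factor 16.2/0.55 = 29.455
Step 4: 1.85 mL brought to 2850 μL → factor 2.85/1.85 = 1.5405
Step 5: 220 μL brought to 20.8 mL → factor 20800/220 = 94.545
Overall dilution factor = 17.389 × 79.091 × 29.455 × 1.5405 × 94.545 = 5.9002 × 10^6
Final = 7.50 mM / 5.9002 × 10^6 = 1.271 × 10^-6 mM = 1.27 nM

1.27 nM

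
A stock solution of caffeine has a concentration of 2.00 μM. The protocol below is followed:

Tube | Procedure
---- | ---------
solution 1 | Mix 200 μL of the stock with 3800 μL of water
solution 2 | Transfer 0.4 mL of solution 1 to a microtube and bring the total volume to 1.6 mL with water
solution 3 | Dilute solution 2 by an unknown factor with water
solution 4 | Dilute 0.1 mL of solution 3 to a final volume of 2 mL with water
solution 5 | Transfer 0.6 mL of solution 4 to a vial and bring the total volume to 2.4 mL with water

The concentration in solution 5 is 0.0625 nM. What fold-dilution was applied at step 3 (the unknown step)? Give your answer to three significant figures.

5.00-fold

Step 1: 200 μL + 3800 μL = 4000 μL total → factor 4000/200 = 20
Step 2: 0.4 mL brought to 1.6 mL → factor 1.6/0.4 = 4
Step 3: unknown factor x
Step 4: 0.1 mL brought to 2 mL → factor 2/0.1 = 20
Step 5: 0.6 mL brought to 2.4 mL → factor 2.4/0.6 = 4
Product of known-step factors = 6400
Overall factor = 2.00 μM / (0.0625 nM) = 32000
x = 32000 / 6400 = 5.00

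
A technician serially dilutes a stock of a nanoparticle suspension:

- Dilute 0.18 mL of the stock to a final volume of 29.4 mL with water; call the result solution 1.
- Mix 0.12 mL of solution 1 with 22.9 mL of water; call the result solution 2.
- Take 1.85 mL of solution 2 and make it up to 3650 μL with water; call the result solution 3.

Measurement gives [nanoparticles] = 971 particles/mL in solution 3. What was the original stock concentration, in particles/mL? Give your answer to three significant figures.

6.00 × 10^7 particles/mL

Step 1: 0.18 mL brought to 29.4 mL → factor 29.4/0.18 = 163.33
Step 2: 0.12 mL + 22.9 mL = 23.02 mL total → factor 23.02/0.12 = 191.83
Step 3: 1.85 mL brought to 3650 μL → factor 3.65/1.85 = 1.973
Overall dilution factor = 163.33 × 191.83 × 1.973 = 61819
Stock = 971 particles/mL × 61819 = 6.00 × 10^7 particles/mL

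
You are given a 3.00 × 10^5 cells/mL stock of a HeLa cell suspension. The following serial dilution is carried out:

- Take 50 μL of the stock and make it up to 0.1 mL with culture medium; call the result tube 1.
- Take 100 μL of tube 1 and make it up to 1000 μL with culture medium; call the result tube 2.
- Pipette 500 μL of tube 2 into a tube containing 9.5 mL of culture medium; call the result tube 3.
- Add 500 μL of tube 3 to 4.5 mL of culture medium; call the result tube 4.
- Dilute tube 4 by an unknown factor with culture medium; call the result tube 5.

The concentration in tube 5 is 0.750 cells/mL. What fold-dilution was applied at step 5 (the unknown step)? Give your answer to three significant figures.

100-fold

Step 1: 50 μL brought to 0.1 mL → factor 100/50 = 2
Step 2: 100 μL brought to 1000 μL → factor 1000/100 = 10
Step 3: 500 μL + 9.5 mL = 10000 μL total → factor 10000/500 = 20
Step 4: 500 μL + 4.5 mL = 5000 μL total → factor 5000/500 = 10
Step 5: unknown factor x
Product of known-step factors = 4000
Overall factor = 3.00 × 10^5 cells/mL / (0.750 cells/mL) = 4 × 10^5
x = 4 × 10^5 / 4000 = 100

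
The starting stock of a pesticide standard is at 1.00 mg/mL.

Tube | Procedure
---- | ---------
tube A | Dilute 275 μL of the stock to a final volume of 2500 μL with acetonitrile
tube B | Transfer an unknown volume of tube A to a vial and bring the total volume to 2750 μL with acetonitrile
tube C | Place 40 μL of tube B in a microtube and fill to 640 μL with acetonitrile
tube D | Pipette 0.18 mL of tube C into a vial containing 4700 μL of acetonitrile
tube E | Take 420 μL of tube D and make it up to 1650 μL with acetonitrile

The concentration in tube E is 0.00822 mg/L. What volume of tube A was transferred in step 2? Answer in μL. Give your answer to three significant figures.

Step 1: 275 μL brought to 2500 μL → factor 2500/275 = 9.0909
Step 2: v brought to 2750 μL → factor = 2750 μL/v
Step 3: 40 μL brought to 640 μL → factor 640/40 = 16
Step 4: 0.18 mL + 4700 μL = 4.88 mL total → factor 4.88/0.18 = 27.111
Step 5: 420 μL brought to 1650 μL → factor 1650/420 = 3.9286
Product of known-step factors = 15492
Overall factor = 1.00 mg/mL / (0.00822 mg/L) = 1.2165 × 10^5
Step-2 factor = 1.2165 × 10^5 / 15492 = 7.8527
v = 2750 μL / 7.8527 = 350 μL

350 μL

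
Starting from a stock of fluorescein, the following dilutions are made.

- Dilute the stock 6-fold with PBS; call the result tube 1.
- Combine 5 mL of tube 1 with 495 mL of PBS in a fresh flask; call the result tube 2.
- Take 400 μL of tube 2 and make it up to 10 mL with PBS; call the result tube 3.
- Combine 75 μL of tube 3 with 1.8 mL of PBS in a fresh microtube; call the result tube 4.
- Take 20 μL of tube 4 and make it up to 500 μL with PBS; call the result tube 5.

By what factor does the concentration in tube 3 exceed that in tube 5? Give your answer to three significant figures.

625

Step 1: 6-fold → factor 6
Step 2: 5 mL + 495 mL = 500 mL total → factor 500/5 = 100
Step 3: 400 μL brought to 10 mL → factor 10000/400 = 25
Step 4: 75 μL + 1.8 mL = 1875 μL total → factor 1875/75 = 25
Step 5: 20 μL brought to 500 μL → factor 500/20 = 25
Dilution factor to tube 3 = 15000; to tube 5 = 9.375 × 10^6
[tube 3]/[tube 5] = (factor to tube 5)/(factor to tube 3) = 9.375 × 10^6/15000 = 625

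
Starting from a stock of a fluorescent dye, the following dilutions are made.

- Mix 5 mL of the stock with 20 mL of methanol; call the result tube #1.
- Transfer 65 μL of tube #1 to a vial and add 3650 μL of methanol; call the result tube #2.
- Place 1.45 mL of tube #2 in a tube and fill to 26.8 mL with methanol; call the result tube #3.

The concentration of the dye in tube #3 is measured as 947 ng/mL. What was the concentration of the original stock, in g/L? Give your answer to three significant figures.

5.00 g/L

Step 1: 5 mL + 20 mL = 25 mL total → factor 25/5 = 5
Step 2: 65 μL + 3650 μL = 3715 μL total → factor 3715/65 = 57.154
Step 3: 1.45 mL brought to 26.8 mL → factor 26.8/1.45 = 18.483
Overall dilution factor = 5 × 57.154 × 18.483 = 5281.8
Stock = 947 ng/mL × 5281.8 = 5.002 × 10^6 ng/mL = 5.00 g/L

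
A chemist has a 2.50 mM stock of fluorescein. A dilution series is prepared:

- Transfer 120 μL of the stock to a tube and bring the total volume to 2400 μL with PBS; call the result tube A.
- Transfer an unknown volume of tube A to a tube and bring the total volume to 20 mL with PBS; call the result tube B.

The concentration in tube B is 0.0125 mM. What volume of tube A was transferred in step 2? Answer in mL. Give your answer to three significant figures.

2.00 mL

Step 1: 120 μL brought to 2400 μL → factor 2400/120 = 20
Step 2: v brought to 20 mL → factor = 20 mL/v
Product of known-step factors = 20
Overall factor = 2.50 mM / (0.0125 mM) = 200
Step-2 factor = 200 / 20 = 10
v = 20 mL / 10 = 2.00 mL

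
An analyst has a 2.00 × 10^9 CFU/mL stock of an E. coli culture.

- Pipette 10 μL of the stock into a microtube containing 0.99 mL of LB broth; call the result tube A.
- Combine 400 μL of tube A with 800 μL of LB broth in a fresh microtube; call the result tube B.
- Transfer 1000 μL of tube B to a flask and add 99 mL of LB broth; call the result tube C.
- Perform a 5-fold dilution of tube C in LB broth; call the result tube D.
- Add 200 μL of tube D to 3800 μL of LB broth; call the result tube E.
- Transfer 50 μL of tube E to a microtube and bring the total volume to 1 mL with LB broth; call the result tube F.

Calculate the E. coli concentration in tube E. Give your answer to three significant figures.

667 CFU/mL

Step 1: 10 μL + 0.99 mL = 1000 μL total → factor 1000/10 = 100
Step 2: 400 μL + 800 μL = 1200 μL total → factor 1200/400 = 3
Step 3: 1000 μL + 99 mL = 1 × 10^5 μL total → factor 1 × 10^5/1000 = 100
Step 4: 5-fold → factor 5
Step 5: 200 μL + 3800 μL = 4000 μL total → factor 4000/200 = 20
Dilution factor through tube E = 100 × 3 × 100 × 5 × 20 = 3 × 10^6
[tube E] = 2.00 × 10^9 CFU/mL / 3 × 10^6 = 667 CFU/mL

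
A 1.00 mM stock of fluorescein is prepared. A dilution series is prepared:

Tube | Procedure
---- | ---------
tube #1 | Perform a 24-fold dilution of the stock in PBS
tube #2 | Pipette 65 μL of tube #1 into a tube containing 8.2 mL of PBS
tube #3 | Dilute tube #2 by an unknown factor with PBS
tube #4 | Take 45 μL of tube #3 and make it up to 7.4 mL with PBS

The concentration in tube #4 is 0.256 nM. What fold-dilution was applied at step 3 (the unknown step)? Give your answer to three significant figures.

7.78-fold

Step 1: 24-fold → factor 24
Step 2: 65 μL + 8.2 mL = 8265 μL total → factor 8265/65 = 127.15
Step 3: unknown factor x
Step 4: 45 μL brought to 7.4 mL → factor 7400/45 = 164.44
Product of known-step factors = 5.0183 × 10^5
Overall factor = 1.00 mM / (0.256 nM) = 3.9062 × 10^6
x = 3.9062 × 10^6 / 5.0183 × 10^5 = 7.78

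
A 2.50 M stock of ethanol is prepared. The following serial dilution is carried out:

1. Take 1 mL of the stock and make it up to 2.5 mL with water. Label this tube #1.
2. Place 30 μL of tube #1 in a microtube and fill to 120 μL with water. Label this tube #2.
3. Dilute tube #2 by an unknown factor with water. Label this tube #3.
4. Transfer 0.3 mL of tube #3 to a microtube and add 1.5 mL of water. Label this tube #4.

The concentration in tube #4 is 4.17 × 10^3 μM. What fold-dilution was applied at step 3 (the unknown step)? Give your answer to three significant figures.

9.99-fold

Step 1: 1 mL brought to 2.5 mL → factor 2.5/1 = 2.5
Step 2: 30 μL brought to 120 μL → factor 120/30 = 4
Step 3: unknown factor x
Step 4: 0.3 mL + 1.5 mL = 1.8 mL total → factor 1.8/0.3 = 6
Product of known-step factors = 60
Overall factor = 2.50 M / (4.17 × 10^3 μM) = 599.52
x = 599.52 / 60 = 9.99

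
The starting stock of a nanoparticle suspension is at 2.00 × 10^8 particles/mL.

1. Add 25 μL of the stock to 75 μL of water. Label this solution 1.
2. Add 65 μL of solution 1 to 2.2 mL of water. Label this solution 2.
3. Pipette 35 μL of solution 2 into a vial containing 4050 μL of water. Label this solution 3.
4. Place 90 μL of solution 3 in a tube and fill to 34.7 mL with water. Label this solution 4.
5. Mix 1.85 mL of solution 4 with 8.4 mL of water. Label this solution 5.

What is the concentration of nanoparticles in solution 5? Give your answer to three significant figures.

5.76 particles/mL

Step 1: 25 μL + 75 μL = 100 μL total → factor 100/25 = 4
Step 2: 65 μL + 2.2 mL = 2265 μL total → factor 2265/65 = 34.846
Step 3: 35 μL + 4050 μL = 4085 μL total → factor 4085/35 = 116.71
Step 4: 90 μL brought to 34.7 mL → factor 34700/90 = 385.56
Step 5: 1.85 mL + 8.4 mL = 10.25 mL total → factor 10.25/1.85 = 5.5405
Overall dilution factor = 4 × 34.846 × 116.71 × 385.56 × 5.5405 = 3.4752 × 10^7
Final = 2.00 × 10^8 particles/mL / 3.4752 × 10^7 = 5.76 particles/mL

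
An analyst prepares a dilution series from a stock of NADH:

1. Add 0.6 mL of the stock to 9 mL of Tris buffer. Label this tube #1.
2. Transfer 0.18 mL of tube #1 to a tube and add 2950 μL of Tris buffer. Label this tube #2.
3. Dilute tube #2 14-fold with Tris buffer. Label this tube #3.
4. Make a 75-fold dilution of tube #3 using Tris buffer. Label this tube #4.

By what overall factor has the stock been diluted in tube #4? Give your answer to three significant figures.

2.92 × 10^5

Step 1: 0.6 mL + 9 mL = 9.6 mL total → factor 9.6/0.6 = 16
Step 2: 0.18 mL + 2950 μL = 3.13 mL total → factor 3.13/0.18 = 17.389
Step 3: 14-fold → factor 14
Step 4: 75-fold → factor 75
Overall dilution factor = 16 × 17.389 × 14 × 75 = 2.9213 × 10^5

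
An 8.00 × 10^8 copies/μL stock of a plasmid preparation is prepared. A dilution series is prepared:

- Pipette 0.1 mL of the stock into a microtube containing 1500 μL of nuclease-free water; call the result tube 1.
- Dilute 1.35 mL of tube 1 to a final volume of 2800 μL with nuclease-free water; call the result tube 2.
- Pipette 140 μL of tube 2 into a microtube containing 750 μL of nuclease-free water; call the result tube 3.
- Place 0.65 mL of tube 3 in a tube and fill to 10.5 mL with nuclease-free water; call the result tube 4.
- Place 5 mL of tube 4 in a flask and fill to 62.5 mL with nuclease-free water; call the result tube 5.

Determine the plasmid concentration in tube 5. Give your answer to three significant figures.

1.88 × 10^4 copies/μL

Step 1: 0.1 mL + 1500 μL = 1.6 mL total → factor 1.6/0.1 = 16
Step 2: 1.35 mL brought to 2800 μL → factor 2.8/1.35 = 2.0741
Step 3: 140 μL + 750 μL = 890 μL total → factor 890/140 = 6.3571
Step 4: 0.65 mL brought to 10.5 mL → factor 10.5/0.65 = 16.154
Step 5: 5 mL brought to 62.5 mL → factor 62.5/5 = 12.5
Overall dilution factor = 16 × 2.0741 × 6.3571 × 16.154 × 12.5 = 42598
Final = 8.00 × 10^8 copies/μL / 42598 = 1.88 × 10^4 copies/μL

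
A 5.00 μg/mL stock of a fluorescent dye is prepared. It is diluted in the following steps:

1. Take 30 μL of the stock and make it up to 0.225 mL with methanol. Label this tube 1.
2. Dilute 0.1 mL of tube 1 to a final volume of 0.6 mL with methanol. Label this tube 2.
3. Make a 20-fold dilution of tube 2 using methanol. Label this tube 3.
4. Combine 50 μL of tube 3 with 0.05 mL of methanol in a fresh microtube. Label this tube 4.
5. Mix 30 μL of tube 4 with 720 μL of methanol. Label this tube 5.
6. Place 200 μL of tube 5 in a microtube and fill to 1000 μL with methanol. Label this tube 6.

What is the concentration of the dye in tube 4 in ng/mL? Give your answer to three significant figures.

Step 1: 30 μL brought to 0.225 mL → factor 225/30 = 7.5
Step 2: 0.1 mL brought to 0.6 mL → factor 0.6/0.1 = 6
Step 3: 20-fold → factor 20
Step 4: 50 μL + 0.05 mL = 100 μL total → factor 100/50 = 2
Dilution factor through tube 4 = 7.5 × 6 × 20 × 2 = 1800
[tube 4] = 5.00 μg/mL / 1800 = 0.002778 μg/mL = 2.78 ng/mL

2.78 ng/mL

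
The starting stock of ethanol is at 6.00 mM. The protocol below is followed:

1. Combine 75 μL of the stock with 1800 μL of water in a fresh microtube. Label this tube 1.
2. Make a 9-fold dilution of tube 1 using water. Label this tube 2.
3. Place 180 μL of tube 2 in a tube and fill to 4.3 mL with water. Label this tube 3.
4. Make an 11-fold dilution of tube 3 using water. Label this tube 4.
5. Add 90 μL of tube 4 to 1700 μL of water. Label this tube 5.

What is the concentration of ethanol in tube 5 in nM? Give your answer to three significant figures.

5.10 nM

Step 1: 75 μL + 1800 μL = 1875 μL total → factor 1875/75 = 25
Step 2: 9-fold → factor 9
Step 3: 180 μL brought to 4.3 mL → factor 4300/180 = 23.889
Step 4: 11-fold → factor 11
Step 5: 90 μL + 1700 μL = 1790 μL total → factor 1790/90 = 19.889
Overall dilution factor = 25 × 9 × 23.889 × 11 × 19.889 = 1.1759 × 10^6
Final = 6.00 mM / 1.1759 × 10^6 = 5.102 × 10^-6 mM = 5.10 nM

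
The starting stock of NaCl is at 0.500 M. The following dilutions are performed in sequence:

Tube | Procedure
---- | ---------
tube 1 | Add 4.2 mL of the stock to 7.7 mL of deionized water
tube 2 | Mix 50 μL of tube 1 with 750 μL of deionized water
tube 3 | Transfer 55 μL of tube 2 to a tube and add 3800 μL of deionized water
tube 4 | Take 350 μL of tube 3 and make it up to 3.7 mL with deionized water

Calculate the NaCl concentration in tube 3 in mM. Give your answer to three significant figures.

Step 1: 4.2 mL + 7.7 mL = 11.9 mL total → factor 11.9/4.2 = 2.8333
Step 2: 50 μL + 750 μL = 800 μL total → factor 800/50 = 16
Step 3: 55 μL + 3800 μL = 3855 μL total → factor 3855/55 = 70.091
Dilution factor through tube 3 = 2.8333 × 16 × 70.091 = 3177.5
[tube 3] = 0.500 M / 3177.5 = 0.0001574 M = 0.157 mM

0.157 mM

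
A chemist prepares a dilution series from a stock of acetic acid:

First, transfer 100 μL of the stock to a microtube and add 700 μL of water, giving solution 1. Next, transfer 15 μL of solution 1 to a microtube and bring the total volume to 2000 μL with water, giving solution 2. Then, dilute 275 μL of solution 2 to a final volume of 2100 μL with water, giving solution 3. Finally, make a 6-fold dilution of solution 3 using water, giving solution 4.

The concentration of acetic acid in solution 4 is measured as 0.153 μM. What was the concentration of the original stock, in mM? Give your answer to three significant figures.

7.48 mM

Step 1: 100 μL + 700 μL = 800 μL total → factor 800/100 = 8
Step 2: 15 μL brought to 2000 μL → factor 2000/15 = 133.33
Step 3: 275 μL brought to 2100 μL → factor 2100/275 = 7.6364
Step 4: 6-fold → factor 6
Overall dilution factor = 8 × 133.33 × 7.6364 × 6 = 48873
Stock = 0.153 μM × 48873 = 7478 μM = 7.48 mM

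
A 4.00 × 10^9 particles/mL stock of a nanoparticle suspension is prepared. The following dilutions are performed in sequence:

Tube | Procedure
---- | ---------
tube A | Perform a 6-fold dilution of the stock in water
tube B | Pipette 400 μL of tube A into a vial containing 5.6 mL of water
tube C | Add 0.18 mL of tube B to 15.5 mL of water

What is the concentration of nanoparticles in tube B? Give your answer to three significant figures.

Step 1: 6-fold → factor 6
Step 2: 400 μL + 5.6 mL = 6000 μL total → factor 6000/400 = 15
Dilution factor through tube B = 6 × 15 = 90
[tube B] = 4.00 × 10^9 particles/mL / 90 = 4.44 × 10^7 particles/mL

4.44 × 10^7 particles/mL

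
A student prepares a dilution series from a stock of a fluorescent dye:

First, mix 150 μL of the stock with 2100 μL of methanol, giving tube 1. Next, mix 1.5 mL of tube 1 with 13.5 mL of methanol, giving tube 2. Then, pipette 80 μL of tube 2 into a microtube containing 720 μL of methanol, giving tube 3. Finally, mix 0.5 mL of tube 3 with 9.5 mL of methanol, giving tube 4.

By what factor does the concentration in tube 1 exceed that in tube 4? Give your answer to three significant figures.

Step 1: 150 μL + 2100 μL = 2250 μL total → factor 2250/150 = 15
Step 2: 1.5 mL + 13.5 mL = 15 mL total → factor 15/1.5 = 10
Step 3: 80 μL + 720 μL = 800 μL total → factor 800/80 = 10
Step 4: 0.5 mL + 9.5 mL = 10 mL total → factor 10/0.5 = 20
Dilution factor to tube 1 = 15; to tube 4 = 30000
[tube 1]/[tube 4] = (factor to tube 4)/(factor to tube 1) = 30000/15 = 2.00 × 10^3

2.00 × 10^3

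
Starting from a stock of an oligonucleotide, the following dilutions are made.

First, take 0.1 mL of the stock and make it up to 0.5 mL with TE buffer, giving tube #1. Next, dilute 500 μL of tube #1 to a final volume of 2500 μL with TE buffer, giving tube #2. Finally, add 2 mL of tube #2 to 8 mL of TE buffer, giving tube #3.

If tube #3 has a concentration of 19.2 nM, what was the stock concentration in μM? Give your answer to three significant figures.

2.40 μM

Step 1: 0.1 mL brought to 0.5 mL → factor 0.5/0.1 = 5
Step 2: 500 μL brought to 2500 μL → factor 2500/500 = 5
Step 3: 2 mL + 8 mL = 10 mL total → factor 10/2 = 5
Overall dilution factor = 5 × 5 × 5 = 125
Stock = 19.2 nM × 125 = 2400 nM = 2.40 μM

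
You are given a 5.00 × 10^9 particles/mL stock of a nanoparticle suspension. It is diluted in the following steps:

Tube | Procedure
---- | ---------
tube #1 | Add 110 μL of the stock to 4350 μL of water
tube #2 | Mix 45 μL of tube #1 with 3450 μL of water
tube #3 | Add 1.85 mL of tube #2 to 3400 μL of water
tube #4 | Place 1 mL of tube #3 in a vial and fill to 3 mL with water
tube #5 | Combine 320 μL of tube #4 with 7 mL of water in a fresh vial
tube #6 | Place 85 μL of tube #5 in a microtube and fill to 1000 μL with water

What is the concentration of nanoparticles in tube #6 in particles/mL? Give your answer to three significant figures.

Step 1: 110 μL + 4350 μL = 4460 μL total → factor 4460/110 = 40.545
Step 2: 45 μL + 3450 μL = 3495 μL total → factor 3495/45 = 77.667
Step 3: 1.85 mL + 3400 μL = 5.25 mL total → factor 5.25/1.85 = 2.8378
Step 4: 1 mL brought to 3 mL → factor 3/1 = 3
Step 5: 320 μL + 7 mL = 7320 μL total → factor 7320/320 = 22.875
Step 6: 85 μL brought to 1000 μL → factor 1000/85 = 11.765
Overall dilution factor = 40.545 × 77.667 × 2.8378 × 3 × 22.875 × 11.765 = 7.2149 × 10^6
Final = 5.00 × 10^9 particles/mL / 7.2149 × 10^6 = 693 particles/mL

693 particles/mL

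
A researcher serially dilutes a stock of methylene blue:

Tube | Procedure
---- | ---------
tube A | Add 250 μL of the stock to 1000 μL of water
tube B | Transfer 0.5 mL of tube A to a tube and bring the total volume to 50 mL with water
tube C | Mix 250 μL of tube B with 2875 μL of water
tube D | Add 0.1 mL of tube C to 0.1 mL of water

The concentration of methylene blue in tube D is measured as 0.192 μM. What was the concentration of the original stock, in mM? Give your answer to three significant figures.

2.40 mM

Step 1: 250 μL + 1000 μL = 1250 μL total → factor 1250/250 = 5
Step 2: 0.5 mL brought to 50 mL → factor 50/0.5 = 100
Step 3: 250 μL + 2875 μL = 3125 μL total → factor 3125/250 = 12.5
Step 4: 0.1 mL + 0.1 mL = 0.2 mL total → factor 0.2/0.1 = 2
Overall dilution factor = 5 × 100 × 12.5 × 2 = 12500
Stock = 0.192 μM × 12500 = 2400 μM = 2.40 mM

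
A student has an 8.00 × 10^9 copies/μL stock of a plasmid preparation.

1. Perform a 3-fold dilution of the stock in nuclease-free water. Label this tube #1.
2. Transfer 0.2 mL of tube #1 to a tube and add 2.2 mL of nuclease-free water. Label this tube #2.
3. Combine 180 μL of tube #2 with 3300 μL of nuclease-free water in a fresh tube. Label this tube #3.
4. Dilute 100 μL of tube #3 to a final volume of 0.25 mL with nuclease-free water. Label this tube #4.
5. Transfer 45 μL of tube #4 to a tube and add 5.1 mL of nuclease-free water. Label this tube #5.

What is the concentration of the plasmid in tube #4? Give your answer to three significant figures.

4.60 × 10^6 copies/μL

Step 1: 3-fold → factor 3
Step 2: 0.2 mL + 2.2 mL = 2.4 mL total → factor 2.4/0.2 = 12
Step 3: 180 μL + 3300 μL = 3480 μL total → factor 3480/180 = 19.333
Step 4: 100 μL brought to 0.25 mL → factor 250/100 = 2.5
Dilution factor through tube #4 = 3 × 12 × 19.333 × 2.5 = 1740
[tube #4] = 8.00 × 10^9 copies/μL / 1740 = 4.60 × 10^6 copies/μL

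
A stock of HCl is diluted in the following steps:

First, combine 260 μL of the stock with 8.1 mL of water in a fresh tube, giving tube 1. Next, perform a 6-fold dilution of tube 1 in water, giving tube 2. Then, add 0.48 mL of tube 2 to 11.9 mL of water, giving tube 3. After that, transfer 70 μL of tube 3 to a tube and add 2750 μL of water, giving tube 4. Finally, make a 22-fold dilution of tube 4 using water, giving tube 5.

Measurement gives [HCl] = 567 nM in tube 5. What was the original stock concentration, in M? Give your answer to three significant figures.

2.50 M

Step 1: 260 μL + 8.1 mL = 8360 μL total → factor 8360/260 = 32.154
Step 2: 6-fold → factor 6
Step 3: 0.48 mL + 11.9 mL = 12.38 mL total → factor 12.38/0.48 = 25.792
Step 4: 70 μL + 2750 μL = 2820 μL total → factor 2820/70 = 40.286
Step 5: 22-fold → factor 22
Overall dilution factor = 32.154 × 6 × 25.792 × 40.286 × 22 = 4.41 × 10^6
Stock = 567 nM × 4.41 × 10^6 = 2.500 × 10^9 nM = 2.50 M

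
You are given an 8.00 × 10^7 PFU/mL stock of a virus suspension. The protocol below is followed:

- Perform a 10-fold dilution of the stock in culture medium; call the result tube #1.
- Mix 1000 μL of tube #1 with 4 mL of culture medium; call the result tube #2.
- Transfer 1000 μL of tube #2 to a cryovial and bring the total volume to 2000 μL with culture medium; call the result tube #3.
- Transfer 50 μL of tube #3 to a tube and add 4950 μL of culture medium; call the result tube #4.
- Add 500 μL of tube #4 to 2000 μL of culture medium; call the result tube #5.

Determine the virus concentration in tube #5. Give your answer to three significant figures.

Step 1: 10-fold → factor 10
Step 2: 1000 μL + 4 mL = 5000 μL total → factor 5000/1000 = 5
Step 3: 1000 μL brought to 2000 μL → factor 2000/1000 = 2
Step 4: 50 μL + 4950 μL = 5000 μL total → factor 5000/50 = 100
Step 5: 500 μL + 2000 μL = 2500 μL total → factor 2500/500 = 5
Overall dilution factor = 10 × 5 × 2 × 100 × 5 = 50000
Final = 8.00 × 10^7 PFU/mL / 50000 = 1.60 × 10^3 PFU/mL

1.60 × 10^3 PFU/mL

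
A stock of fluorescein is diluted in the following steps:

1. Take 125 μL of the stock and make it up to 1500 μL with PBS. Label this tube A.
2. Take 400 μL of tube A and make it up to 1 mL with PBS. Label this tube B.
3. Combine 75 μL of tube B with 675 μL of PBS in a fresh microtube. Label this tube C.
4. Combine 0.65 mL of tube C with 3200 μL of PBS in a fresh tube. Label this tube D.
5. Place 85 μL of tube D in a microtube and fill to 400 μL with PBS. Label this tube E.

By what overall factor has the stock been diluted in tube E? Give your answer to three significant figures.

Step 1: 125 μL brought to 1500 μL → factor 1500/125 = 12
Step 2: 400 μL brought to 1 mL → factor 1000/400 = 2.5
Step 3: 75 μL + 675 μL = 750 μL total → factor 750/75 = 10
Step 4: 0.65 mL + 3200 μL = 3.85 mL total → factor 3.85/0.65 = 5.9231
Step 5: 85 μL brought to 400 μL → factor 400/85 = 4.7059
Overall dilution factor = 12 × 2.5 × 10 × 5.9231 × 4.7059 = 8362

8.36 × 10^3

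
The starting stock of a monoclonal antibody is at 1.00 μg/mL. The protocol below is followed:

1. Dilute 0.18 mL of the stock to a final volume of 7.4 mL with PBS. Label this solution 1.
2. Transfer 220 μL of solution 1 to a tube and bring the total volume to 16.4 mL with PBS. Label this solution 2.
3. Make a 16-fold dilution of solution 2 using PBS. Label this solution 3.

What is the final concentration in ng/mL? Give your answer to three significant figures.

Step 1: 0.18 mL brought to 7.4 mL → factor 7.4/0.18 = 41.111
Step 2: 220 μL brought to 16.4 mL → factor 16400/220 = 74.545
Step 3: 16-fold → factor 16
Overall dilution factor = 41.111 × 74.545 × 16 = 49034
Final = 1.00 μg/mL / 49034 = 2.039 × 10^-5 μg/mL = 0.0204 ng/mL

0.0204 ng/mL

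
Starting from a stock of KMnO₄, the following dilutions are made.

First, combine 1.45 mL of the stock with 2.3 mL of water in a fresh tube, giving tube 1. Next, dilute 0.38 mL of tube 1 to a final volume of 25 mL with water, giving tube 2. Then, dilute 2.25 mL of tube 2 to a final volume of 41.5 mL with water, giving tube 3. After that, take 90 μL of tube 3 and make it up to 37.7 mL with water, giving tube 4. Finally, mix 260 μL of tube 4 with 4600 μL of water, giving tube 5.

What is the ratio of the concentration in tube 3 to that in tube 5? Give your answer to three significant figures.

Step 1: 1.45 mL + 2.3 mL = 3.75 mL total → factor 3.75/1.45 = 2.5862
Step 2: 0.38 mL brought to 25 mL → factor 25/0.38 = 65.789
Step 3: 2.25 mL brought to 41.5 mL → factor 41.5/2.25 = 18.444
Step 4: 90 μL brought to 37.7 mL → factor 37700/90 = 418.89
Step 5: 260 μL + 4600 μL = 4860 μL total → factor 4860/260 = 18.692
Dilution factor to tube 3 = 3138.2; to tube 5 = 2.4572 × 10^7
[tube 3]/[tube 5] = (factor to tube 5)/(factor to tube 3) = 2.4572 × 10^7/3138.2 = 7.83 × 10^3

7.83 × 10^3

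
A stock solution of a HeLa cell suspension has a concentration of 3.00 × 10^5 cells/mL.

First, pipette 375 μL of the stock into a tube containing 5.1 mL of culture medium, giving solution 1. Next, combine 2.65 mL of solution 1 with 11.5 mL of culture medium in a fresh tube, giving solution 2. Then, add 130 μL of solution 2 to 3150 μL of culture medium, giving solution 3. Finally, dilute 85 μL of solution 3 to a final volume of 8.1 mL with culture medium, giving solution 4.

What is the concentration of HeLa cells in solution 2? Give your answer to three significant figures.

3.85 × 10^3 cells/mL

Step 1: 375 μL + 5.1 mL = 5475 μL total → factor 5475/375 = 14.6
Step 2: 2.65 mL + 11.5 mL = 14.15 mL total → factor 14.15/2.65 = 5.3396
Dilution factor through solution 2 = 14.6 × 5.3396 = 77.958
[solution 2] = 3.00 × 10^5 cells/mL / 77.958 = 3.85 × 10^3 cells/mL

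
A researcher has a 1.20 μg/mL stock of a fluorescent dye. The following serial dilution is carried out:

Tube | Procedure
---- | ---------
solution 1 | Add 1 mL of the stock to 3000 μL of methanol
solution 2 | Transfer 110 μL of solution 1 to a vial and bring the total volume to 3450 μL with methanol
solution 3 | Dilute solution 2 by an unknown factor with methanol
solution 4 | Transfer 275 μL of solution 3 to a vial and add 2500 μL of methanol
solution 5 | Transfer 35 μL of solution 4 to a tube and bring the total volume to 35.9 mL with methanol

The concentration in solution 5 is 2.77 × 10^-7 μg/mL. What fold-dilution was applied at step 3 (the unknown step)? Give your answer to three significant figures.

Step 1: 1 mL + 3000 μL = 4 mL total → factor 4/1 = 4
Step 2: 110 μL brought to 3450 μL → factor 3450/110 = 31.364
Step 3: unknown factor x
Step 4: 275 μL + 2500 μL = 2775 μL total → factor 2775/275 = 10.091
Step 5: 35 μL brought to 35.9 mL → factor 35900/35 = 1025.7
Product of known-step factors = 1.2985 × 10^6
Overall factor = 1.20 μg/mL / (2.77 × 10^-7 μg/mL) = 4.3321 × 10^6
x = 4.3321 × 10^6 / 1.2985 × 10^6 = 3.34

3.34-fold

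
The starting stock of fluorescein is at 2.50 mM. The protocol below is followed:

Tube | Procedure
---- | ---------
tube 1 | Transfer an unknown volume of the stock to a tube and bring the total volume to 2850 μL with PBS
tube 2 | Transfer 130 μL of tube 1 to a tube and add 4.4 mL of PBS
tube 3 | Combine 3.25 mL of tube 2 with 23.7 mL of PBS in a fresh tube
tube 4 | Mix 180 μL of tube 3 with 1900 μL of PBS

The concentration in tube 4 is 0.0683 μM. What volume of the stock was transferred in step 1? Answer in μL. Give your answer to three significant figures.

Step 1: v brought to 2850 μL → factor = 2850 μL/v
Step 2: 130 μL + 4.4 mL = 4530 μL total → factor 4530/130 = 34.846
Step 3: 3.25 mL + 23.7 mL = 26.95 mL total → factor 26.95/3.25 = 8.2923
Step 4: 180 μL + 1900 μL = 2080 μL total → factor 2080/180 = 11.556
Product of known-step factors = 3339
Overall factor = 2.50 mM / (0.0683 μM) = 36603
Step-1 factor = 36603 / 3339 = 10.962
v = 2850 μL / 10.962 = 260 μL

260 μL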